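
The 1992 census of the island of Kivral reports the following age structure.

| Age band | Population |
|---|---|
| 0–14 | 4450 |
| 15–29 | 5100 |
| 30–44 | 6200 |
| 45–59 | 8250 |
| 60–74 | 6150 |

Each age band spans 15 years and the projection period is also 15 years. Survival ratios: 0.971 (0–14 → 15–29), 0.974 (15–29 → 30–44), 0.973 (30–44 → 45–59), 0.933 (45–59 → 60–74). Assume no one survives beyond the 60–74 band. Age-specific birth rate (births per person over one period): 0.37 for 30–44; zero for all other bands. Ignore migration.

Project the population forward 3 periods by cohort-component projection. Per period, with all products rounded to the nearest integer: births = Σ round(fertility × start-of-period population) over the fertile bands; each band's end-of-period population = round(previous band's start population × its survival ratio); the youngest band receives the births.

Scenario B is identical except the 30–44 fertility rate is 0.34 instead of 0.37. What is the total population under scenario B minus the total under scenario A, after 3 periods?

-446

[period 1]
Births: 6200 × 0.37 = 2294
15–29: 4450 × 0.971 = 4321
30–44: 5100 × 0.974 = 4967
45–59: 6200 × 0.973 = 6033
60–74: 8250 × 0.933 = 7697
End of period: [2294, 4321, 4967, 6033, 7697]
[period 2]
Births: 4967 × 0.37 = 1838
15–29: 2294 × 0.971 = 2227
30–44: 4321 × 0.974 = 4209
45–59: 4967 × 0.973 = 4833
60–74: 6033 × 0.933 = 5629
End of period: [1838, 2227, 4209, 4833, 5629]
[period 3]
Births: 4209 × 0.37 = 1557
15–29: 1838 × 0.971 = 1785
30–44: 2227 × 0.974 = 2169
45–59: 4209 × 0.973 = 4095
60–74: 4833 × 0.933 = 4509
End of period: [1557, 1785, 2169, 4095, 4509]
Scenario A total after 3 periods: 14115
Scenario B projection —
[period 1]
Births: 6200 × 0.34 = 2108
15–29: 4450 × 0.971 = 4321
30–44: 5100 × 0.974 = 4967
45–59: 6200 × 0.973 = 6033
60–74: 8250 × 0.933 = 7697
End of period: [2108, 4321, 4967, 6033, 7697]
[period 2]
Births: 4967 × 0.34 = 1689
15–29: 2108 × 0.971 = 2047
30–44: 4321 × 0.974 = 4209
45–59: 4967 × 0.973 = 4833
60–74: 6033 × 0.933 = 5629
End of period: [1689, 2047, 4209, 4833, 5629]
[period 3]
Births: 4209 × 0.34 = 1431
15–29: 1689 × 0.971 = 1640
30–44: 2047 × 0.974 = 1994
45–59: 4209 × 0.973 = 4095
60–74: 4833 × 0.933 = 4509
End of period: [1431, 1640, 1994, 4095, 4509]
Scenario B total after 3 periods: 13669
Difference B − A = 13669 − 14115 = -446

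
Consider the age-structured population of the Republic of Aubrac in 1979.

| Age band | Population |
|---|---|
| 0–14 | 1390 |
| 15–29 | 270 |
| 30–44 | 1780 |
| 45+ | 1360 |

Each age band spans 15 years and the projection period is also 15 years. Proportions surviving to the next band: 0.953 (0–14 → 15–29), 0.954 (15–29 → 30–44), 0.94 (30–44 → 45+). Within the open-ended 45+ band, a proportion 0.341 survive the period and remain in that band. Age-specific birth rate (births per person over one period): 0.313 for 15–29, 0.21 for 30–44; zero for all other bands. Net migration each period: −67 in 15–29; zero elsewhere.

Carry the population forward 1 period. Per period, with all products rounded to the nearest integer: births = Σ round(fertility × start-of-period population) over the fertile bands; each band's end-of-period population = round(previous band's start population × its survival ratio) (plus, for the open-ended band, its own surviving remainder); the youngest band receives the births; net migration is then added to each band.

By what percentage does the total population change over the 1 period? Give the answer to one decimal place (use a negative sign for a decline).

Let band 1 be 0–14 through band 4 = 45+.
After projecting period 1:
Births: 270 × 0.313 = 85  |  1780 × 0.21 = 374 ⇒ total 459
Band 2: 1390 × 0.953 = 1325
Band 3: 270 × 0.954 = 258
Band 4: 1780 × 0.94 + 1360 × 0.341 = 1673 + 464 = 2137
Net migration: Band 2 − 67 → 1258
→ [459, 1258, 258, 2137]
Total: 4800 → 4112; change = -688; percentage change = -14.3%

-14.3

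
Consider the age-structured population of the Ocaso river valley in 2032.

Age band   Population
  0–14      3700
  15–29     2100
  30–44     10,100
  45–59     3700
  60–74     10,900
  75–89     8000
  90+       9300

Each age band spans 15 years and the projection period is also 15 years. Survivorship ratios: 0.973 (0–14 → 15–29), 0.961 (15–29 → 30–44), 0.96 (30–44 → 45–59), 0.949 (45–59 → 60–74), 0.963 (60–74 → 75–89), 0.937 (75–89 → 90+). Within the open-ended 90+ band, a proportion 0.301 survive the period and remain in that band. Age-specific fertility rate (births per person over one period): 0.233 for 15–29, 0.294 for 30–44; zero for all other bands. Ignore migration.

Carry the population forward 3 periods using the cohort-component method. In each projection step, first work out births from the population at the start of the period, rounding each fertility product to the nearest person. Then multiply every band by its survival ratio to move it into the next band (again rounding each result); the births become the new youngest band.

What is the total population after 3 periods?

27511

Call the groups 1 to 7, youngest first.
After projecting period 1:
Births: 2100 × 0.233 = 489, 10100 × 0.294 = 2969 — total 3458
Group 2: 3700 × 0.973 = 3600
Group 3: 2100 × 0.961 = 2018
Group 4: 10100 × 0.96 = 9696
Group 5: 3700 × 0.949 = 3511
Group 6: 10900 × 0.963 = 10497
Group 7: 8000 × 0.937 + 9300 × 0.301 = 7496 + 2799 = 10295
→ [3458, 3600, 2018, 9696, 3511, 10497, 10295]
After projecting period 2:
Births: 3600 × 0.233 = 839, 2018 × 0.294 = 593 — total 1432
Group 2: 3458 × 0.973 = 3365
Group 3: 3600 × 0.961 = 3460
Group 4: 2018 × 0.96 = 1937
Group 5: 9696 × 0.949 = 9202
Group 6: 3511 × 0.963 = 3381
Group 7: 10497 × 0.937 + 10295 × 0.301 = 9836 + 3099 = 12935
→ [1432, 3365, 3460, 1937, 9202, 3381, 12935]
After projecting period 3:
Births: 3365 × 0.233 = 784, 3460 × 0.294 = 1017 — total 1801
Group 2: 1432 × 0.973 = 1393
Group 3: 3365 × 0.961 = 3234
Group 4: 3460 × 0.96 = 3322
Group 5: 1937 × 0.949 = 1838
Group 6: 9202 × 0.963 = 8862
Group 7: 3381 × 0.937 + 12935 × 0.301 = 3168 + 3893 = 7061
→ [1801, 1393, 3234, 3322, 1838, 8862, 7061]
Total after period 3: 1801 + 1393 + 3234 + 3322 + 1838 + 8862 + 7061 = 27511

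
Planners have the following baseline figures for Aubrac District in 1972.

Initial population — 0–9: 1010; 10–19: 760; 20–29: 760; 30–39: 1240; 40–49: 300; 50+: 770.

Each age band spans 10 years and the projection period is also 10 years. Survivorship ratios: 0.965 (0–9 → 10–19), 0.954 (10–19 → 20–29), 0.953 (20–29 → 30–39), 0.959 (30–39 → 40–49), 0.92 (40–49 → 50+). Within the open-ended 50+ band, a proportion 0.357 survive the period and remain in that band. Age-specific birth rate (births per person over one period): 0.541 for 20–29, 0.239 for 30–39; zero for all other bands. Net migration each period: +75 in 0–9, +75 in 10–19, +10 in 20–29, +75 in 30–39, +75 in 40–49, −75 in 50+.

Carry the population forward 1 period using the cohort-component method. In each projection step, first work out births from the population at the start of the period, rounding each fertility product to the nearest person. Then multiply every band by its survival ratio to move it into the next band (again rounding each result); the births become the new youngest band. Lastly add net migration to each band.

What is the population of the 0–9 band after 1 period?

782

Period 1.
Births: 760 × 0.541 = 411, 1240 × 0.239 = 296 → total 707
10–19: 1010 × 0.965 = 975
20–29: 760 × 0.954 = 725
30–39: 760 × 0.953 = 724
40–49: 1240 × 0.959 = 1189
50+: 300 × 0.92 + 770 × 0.357 = 276 + 275 = 551
Net migration: 0–9 + 75 → 782; 10–19 + 75 → 1050; 20–29 + 10 → 735; 30–39 + 75 → 799; 40–49 + 75 → 1264; 50+ − 75 → 476
Population now: 0–9=782, 10–19=1050, 20–29=735, 30–39=799, 40–49=1264, 50+=476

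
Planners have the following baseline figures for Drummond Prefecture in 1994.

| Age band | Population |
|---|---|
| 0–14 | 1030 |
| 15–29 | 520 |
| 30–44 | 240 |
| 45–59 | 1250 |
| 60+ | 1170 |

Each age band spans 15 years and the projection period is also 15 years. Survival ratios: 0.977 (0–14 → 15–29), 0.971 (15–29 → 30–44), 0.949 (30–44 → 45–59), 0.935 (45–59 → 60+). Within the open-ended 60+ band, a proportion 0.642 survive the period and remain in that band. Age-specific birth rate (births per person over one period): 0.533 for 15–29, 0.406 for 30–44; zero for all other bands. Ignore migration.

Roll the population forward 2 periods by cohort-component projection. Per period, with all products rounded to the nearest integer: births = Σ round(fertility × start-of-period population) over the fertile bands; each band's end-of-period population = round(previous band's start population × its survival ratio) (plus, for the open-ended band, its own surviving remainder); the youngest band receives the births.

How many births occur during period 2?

741

After projecting period 1:
Births: 520 × 0.533 = 277  |  240 × 0.406 = 97 → total 374
15–29: 1030 × 0.977 = 1006
30–44: 520 × 0.971 = 505
45–59: 240 × 0.949 = 228
60+: 1250 × 0.935 + 1170 × 0.642 = 1169 + 751 = 1920
Population now: 0–14=374, 15–29=1006, 30–44=505, 45–59=228, 60+=1920
After projecting period 2:
Births: 1006 × 0.533 = 536  |  505 × 0.406 = 205 → total 741
15–29: 374 × 0.977 = 365
30–44: 1006 × 0.971 = 977
45–59: 505 × 0.949 = 479
60+: 228 × 0.935 + 1920 × 0.642 = 213 + 1233 = 1446
Population now: 0–14=741, 15–29=365, 30–44=977, 45–59=479, 60+=1446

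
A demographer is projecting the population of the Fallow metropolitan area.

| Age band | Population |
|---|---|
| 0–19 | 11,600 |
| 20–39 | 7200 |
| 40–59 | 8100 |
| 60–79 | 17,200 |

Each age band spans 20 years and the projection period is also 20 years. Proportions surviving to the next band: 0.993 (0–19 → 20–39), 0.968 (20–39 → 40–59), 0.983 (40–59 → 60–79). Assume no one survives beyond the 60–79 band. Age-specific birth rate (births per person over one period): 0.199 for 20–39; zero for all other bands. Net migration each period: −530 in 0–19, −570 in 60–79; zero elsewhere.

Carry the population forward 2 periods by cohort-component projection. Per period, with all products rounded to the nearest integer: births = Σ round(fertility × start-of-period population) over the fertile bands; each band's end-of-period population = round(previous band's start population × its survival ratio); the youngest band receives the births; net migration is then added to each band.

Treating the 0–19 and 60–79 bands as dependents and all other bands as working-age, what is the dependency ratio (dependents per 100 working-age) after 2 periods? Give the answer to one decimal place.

After projecting period 1:
Births: 7200 × 0.199 = 1433
20–39: 11600 × 0.993 = 11519
40–59: 7200 × 0.968 = 6970
60–79: 8100 × 0.983 = 7962
Net migration: 0–19 − 530 → 903; 60–79 − 570 → 7392
→ [903, 11519, 6970, 7392]
After projecting period 2:
Births: 11519 × 0.199 = 2292
20–39: 903 × 0.993 = 897
40–59: 11519 × 0.968 = 11150
60–79: 6970 × 0.983 = 6852
Net migration: 0–19 − 530 → 1762; 60–79 − 570 → 6282
→ [1762, 897, 11150, 6282]
Dependents (band 0–19 + band 60–79) = 1762 + 6282 = 8044; working-age = 12047; ratio = 8044/12047 × 100 = 66.8

66.8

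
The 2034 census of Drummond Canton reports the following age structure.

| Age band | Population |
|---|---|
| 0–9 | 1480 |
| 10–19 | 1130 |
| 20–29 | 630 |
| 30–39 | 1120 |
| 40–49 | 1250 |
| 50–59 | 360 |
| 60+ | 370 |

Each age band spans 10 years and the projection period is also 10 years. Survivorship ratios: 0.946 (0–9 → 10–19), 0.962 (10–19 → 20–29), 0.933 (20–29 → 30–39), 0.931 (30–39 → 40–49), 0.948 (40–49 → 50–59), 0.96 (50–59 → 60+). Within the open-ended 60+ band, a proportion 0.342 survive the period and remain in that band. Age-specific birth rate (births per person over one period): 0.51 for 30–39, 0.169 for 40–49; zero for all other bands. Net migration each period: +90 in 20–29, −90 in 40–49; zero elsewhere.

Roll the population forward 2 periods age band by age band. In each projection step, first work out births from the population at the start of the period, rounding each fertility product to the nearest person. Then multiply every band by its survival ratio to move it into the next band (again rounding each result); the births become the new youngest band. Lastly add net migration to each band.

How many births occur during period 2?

461

Let band 1 be 0–9 through band 7 = 60+.
After projecting period 1:
Births: 1120 × 0.51 = 571, 1250 × 0.169 = 211 → total 782
Band 2: 1480 × 0.946 = 1400
Band 3: 1130 × 0.962 = 1087
Band 4: 630 × 0.933 = 588
Band 5: 1120 × 0.931 = 1043
Band 6: 1250 × 0.948 = 1185
Band 7: 360 × 0.96 + 370 × 0.342 = 346 + 127 = 473
Net migration: Band 3 + 90 → 1177; Band 5 − 90 → 953
→ [782, 1400, 1177, 588, 953, 1185, 473]
After projecting period 2:
Births: 588 × 0.51 = 300, 953 × 0.169 = 161 → total 461
Band 2: 782 × 0.946 = 740
Band 3: 1400 × 0.962 = 1347
Band 4: 1177 × 0.933 = 1098
Band 5: 588 × 0.931 = 547
Band 6: 953 × 0.948 = 903
Band 7: 1185 × 0.96 + 473 × 0.342 = 1138 + 162 = 1300
Net migration: Band 3 + 90 → 1437; Band 5 − 90 → 457
→ [461, 740, 1437, 1098, 457, 903, 1300]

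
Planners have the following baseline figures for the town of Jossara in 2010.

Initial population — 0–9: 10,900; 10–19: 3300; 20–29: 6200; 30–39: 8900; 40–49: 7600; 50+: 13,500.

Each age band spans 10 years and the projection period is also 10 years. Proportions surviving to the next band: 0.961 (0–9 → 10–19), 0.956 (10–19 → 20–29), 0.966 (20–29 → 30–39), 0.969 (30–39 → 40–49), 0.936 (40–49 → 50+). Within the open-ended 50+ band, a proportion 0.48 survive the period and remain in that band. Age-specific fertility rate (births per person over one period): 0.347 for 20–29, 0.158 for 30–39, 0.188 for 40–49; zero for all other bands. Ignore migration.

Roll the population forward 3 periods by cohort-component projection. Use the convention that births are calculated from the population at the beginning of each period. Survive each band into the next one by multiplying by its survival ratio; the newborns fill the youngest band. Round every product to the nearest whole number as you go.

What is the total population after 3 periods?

Call the groups 1 to 6, youngest first.
Period 1:
Births: 6200 × 0.347 = 2151, 8900 × 0.158 = 1406, 7600 × 0.188 = 1429 ⇒ total 4986
Group 2: 10900 × 0.961 = 10475
Group 3: 3300 × 0.956 = 3155
Group 4: 6200 × 0.966 = 5989
Group 5: 8900 × 0.969 = 8624
Group 6: 7600 × 0.936 + 13500 × 0.48 = 7114 + 6480 = 13594
→ [4986, 10475, 3155, 5989, 8624, 13594]
Period 2:
Births: 3155 × 0.347 = 1095, 5989 × 0.158 = 946, 8624 × 0.188 = 1621 ⇒ total 3662
Group 2: 4986 × 0.961 = 4792
Group 3: 10475 × 0.956 = 10014
Group 4: 3155 × 0.966 = 3048
Group 5: 5989 × 0.969 = 5803
Group 6: 8624 × 0.936 + 13594 × 0.48 = 8072 + 6525 = 14597
→ [3662, 4792, 10014, 3048, 5803, 14597]
Period 3:
Births: 10014 × 0.347 = 3475, 3048 × 0.158 = 482, 5803 × 0.188 = 1091 ⇒ total 5048
Group 2: 3662 × 0.961 = 3519
Group 3: 4792 × 0.956 = 4581
Group 4: 10014 × 0.966 = 9674
Group 5: 3048 × 0.969 = 2954
Group 6: 5803 × 0.936 + 14597 × 0.48 = 5432 + 7007 = 12439
→ [5048, 3519, 4581, 9674, 2954, 12439]
Total after period 3: 5048 + 3519 + 4581 + 9674 + 2954 + 12439 = 38215

38215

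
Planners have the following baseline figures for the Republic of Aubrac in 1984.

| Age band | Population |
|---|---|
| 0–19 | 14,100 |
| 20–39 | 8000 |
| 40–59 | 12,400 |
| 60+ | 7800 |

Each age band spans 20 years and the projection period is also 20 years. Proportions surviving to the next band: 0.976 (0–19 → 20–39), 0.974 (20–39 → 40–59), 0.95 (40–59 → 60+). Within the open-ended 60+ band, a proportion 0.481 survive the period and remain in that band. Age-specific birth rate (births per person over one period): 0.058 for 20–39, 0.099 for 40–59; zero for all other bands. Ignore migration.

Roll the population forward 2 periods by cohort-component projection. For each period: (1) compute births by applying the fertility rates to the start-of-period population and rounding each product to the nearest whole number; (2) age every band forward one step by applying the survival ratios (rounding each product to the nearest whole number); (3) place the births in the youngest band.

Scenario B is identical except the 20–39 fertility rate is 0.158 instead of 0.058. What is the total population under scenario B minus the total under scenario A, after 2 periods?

Let group 1 be 0–19 through group 4 = 60+.
Period 1:
Births: 8000 * 0.058 = 464 ; 12400 * 0.099 = 1228 — total 1692
Group 2: 14100 * 0.976 = 13762
Group 3: 8000 * 0.974 = 7792
Group 4: 12400 * 0.95 + 7800 * 0.481 = 11780 + 3752 = 15532
Giving 1692 / 13762 / 7792 / 15532.
Period 2:
Births: 13762 * 0.058 = 798 ; 7792 * 0.099 = 771 — total 1569
Group 2: 1692 * 0.976 = 1651
Group 3: 13762 * 0.974 = 13404
Group 4: 7792 * 0.95 + 15532 * 0.481 = 7402 + 7471 = 14873
Giving 1569 / 1651 / 13404 / 14873.
Scenario A total after 2 periods: 31497
Scenario B projection —
Period 1:
Births: 8000 * 0.158 = 1264 ; 12400 * 0.099 = 1228 — total 2492
Group 2: 14100 * 0.976 = 13762
Group 3: 8000 * 0.974 = 7792
Group 4: 12400 * 0.95 + 7800 * 0.481 = 11780 + 3752 = 15532
Giving 2492 / 13762 / 7792 / 15532.
Period 2:
Births: 13762 * 0.158 = 2174 ; 7792 * 0.099 = 771 — total 2945
Group 2: 2492 * 0.976 = 2432
Group 3: 13762 * 0.974 = 13404
Group 4: 7792 * 0.95 + 15532 * 0.481 = 7402 + 7471 = 14873
Giving 2945 / 2432 / 13404 / 14873.
Scenario B total after 2 periods: 33654
Difference B − A = 33654 − 31497 = 2157

2157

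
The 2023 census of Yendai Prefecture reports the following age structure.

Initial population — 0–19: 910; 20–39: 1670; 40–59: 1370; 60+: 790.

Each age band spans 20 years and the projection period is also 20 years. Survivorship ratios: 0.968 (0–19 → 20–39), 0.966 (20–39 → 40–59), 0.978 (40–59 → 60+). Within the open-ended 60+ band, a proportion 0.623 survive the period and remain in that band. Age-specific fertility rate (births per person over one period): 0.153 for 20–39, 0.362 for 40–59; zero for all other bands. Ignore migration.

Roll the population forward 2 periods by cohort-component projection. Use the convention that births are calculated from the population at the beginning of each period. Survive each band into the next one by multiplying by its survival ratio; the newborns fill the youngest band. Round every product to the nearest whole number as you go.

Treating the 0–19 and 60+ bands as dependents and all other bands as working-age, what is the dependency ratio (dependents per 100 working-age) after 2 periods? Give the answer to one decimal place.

Let band 1 be 0–19 through band 4 = 60+.
[period 1]
Births: 1670 × 0.153 = 256 ; 1370 × 0.362 = 496 ⇒ total 752
Band 2: 910 × 0.968 = 881
Band 3: 1670 × 0.966 = 1613
Band 4: 1370 × 0.978 + 790 × 0.623 = 1340 + 492 = 1832
Population now: 0–19=752, 20–39=881, 40–59=1613, 60+=1832
[period 2]
Births: 881 × 0.153 = 135 ; 1613 × 0.362 = 584 ⇒ total 719
Band 2: 752 × 0.968 = 728
Band 3: 881 × 0.966 = 851
Band 4: 1613 × 0.978 + 1832 × 0.623 = 1578 + 1141 = 2719
Population now: 0–19=719, 20–39=728, 40–59=851, 60+=2719
Dependents (band 0–19 + band 60+) = 719 + 2719 = 3438; working-age = 1579; ratio = 3438/1579 × 100 = 217.7

217.7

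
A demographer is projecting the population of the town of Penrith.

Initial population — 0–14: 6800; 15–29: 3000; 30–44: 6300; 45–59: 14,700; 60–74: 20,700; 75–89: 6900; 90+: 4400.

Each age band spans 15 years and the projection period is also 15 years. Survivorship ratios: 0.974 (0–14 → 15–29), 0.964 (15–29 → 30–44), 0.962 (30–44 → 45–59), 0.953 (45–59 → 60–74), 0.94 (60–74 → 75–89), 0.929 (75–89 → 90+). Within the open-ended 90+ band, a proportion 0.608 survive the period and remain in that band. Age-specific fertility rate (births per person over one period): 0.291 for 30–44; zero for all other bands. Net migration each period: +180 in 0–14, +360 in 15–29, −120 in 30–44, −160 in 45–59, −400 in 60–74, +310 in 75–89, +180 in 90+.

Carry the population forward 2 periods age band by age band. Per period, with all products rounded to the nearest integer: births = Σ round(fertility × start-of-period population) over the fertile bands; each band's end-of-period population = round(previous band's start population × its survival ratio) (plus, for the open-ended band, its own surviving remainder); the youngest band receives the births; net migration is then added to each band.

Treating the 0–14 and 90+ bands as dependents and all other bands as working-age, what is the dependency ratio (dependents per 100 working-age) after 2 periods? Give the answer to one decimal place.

Let band 1 be 0–14 through band 7 = 90+.
Period 1:
Births: 6300 * 0.291 = 1833
Band 2: 6800 * 0.974 = 6623
Band 3: 3000 * 0.964 = 2892
Band 4: 6300 * 0.962 = 6061
Band 5: 14700 * 0.953 = 14009
Band 6: 20700 * 0.94 = 19458
Band 7: 6900 * 0.929 + 4400 * 0.608 = 6410 + 2675 = 9085
Net migration: Band 1 + 180 → 2013; Band 2 + 360 → 6983; Band 3 − 120 → 2772; Band 4 − 160 → 5901; Band 5 − 400 → 13609; Band 6 + 310 → 19768; Band 7 + 180 → 9265
→ [2013, 6983, 2772, 5901, 13609, 19768, 9265]
Period 2:
Births: 2772 * 0.291 = 807
Band 2: 2013 * 0.974 = 1961
Band 3: 6983 * 0.964 = 6732
Band 4: 2772 * 0.962 = 2667
Band 5: 5901 * 0.953 = 5624
Band 6: 13609 * 0.94 = 12792
Band 7: 19768 * 0.929 + 9265 * 0.608 = 18364 + 5633 = 23997
Net migration: Band 1 + 180 → 987; Band 2 + 360 → 2321; Band 3 − 120 → 6612; Band 4 − 160 → 2507; Band 5 − 400 → 5224; Band 6 + 310 → 13102; Band 7 + 180 → 24177
→ [987, 2321, 6612, 2507, 5224, 13102, 24177]
Dependents (band 0–14 + band 90+) = 987 + 24177 = 25164; working-age = 29766; ratio = 25164/29766 × 100 = 84.5

84.5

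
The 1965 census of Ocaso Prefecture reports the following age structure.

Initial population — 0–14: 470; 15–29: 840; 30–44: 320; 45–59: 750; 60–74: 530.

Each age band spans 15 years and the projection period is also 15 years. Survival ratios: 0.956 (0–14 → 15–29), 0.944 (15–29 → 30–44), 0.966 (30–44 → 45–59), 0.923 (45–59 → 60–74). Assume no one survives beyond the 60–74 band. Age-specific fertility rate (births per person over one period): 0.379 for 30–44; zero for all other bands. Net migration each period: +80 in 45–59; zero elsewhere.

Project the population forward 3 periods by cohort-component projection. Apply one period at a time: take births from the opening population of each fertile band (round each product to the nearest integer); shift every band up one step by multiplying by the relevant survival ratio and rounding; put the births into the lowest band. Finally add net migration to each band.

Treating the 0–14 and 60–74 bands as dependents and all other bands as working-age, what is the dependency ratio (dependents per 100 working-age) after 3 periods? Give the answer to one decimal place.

[period 1]
Births: 320 × 0.379 = 121
15–29: 470 × 0.956 = 449
30–44: 840 × 0.944 = 793
45–59: 320 × 0.966 = 309
60–74: 750 × 0.923 = 692
Net migration: 45–59 + 80 → 389
→ [121, 449, 793, 389, 692]
[period 2]
Births: 793 × 0.379 = 301
15–29: 121 × 0.956 = 116
30–44: 449 × 0.944 = 424
45–59: 793 × 0.966 = 766
60–74: 389 × 0.923 = 359
Net migration: 45–59 + 80 → 846
→ [301, 116, 424, 846, 359]
[period 3]
Births: 424 × 0.379 = 161
15–29: 301 × 0.956 = 288
30–44: 116 × 0.944 = 110
45–59: 424 × 0.966 = 410
60–74: 846 × 0.923 = 781
Net migration: 45–59 + 80 → 490
→ [161, 288, 110, 490, 781]
Dependents (band 0–14 + band 60–74) = 161 + 781 = 942; working-age = 888; ratio = 942/888 × 100 = 106.1

106.1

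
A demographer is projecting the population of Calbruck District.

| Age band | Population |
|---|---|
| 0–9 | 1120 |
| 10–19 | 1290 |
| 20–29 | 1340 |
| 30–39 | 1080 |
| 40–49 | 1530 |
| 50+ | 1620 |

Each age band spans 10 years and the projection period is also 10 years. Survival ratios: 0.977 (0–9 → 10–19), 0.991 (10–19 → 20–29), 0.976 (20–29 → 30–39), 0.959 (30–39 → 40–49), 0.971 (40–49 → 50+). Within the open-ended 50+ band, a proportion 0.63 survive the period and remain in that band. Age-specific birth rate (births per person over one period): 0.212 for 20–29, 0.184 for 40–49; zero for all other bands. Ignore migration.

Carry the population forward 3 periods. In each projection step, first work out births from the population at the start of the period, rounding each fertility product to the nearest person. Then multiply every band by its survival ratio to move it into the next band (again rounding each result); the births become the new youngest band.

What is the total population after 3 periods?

6561

Let group 1 be 0–9 through group 6 = 50+.
Period 1.
Births: 1340 * 0.212 = 284  |  1530 * 0.184 = 282 → total 566
Group 2: 1120 * 0.977 = 1094
Group 3: 1290 * 0.991 = 1278
Group 4: 1340 * 0.976 = 1308
Group 5: 1080 * 0.959 = 1036
Group 6: 1530 * 0.971 + 1620 * 0.63 = 1486 + 1021 = 2507
Population now: 0–9=566, 10–19=1094, 20–29=1278, 30–39=1308, 40–49=1036, 50+=2507
Period 2.
Births: 1278 * 0.212 = 271  |  1036 * 0.184 = 191 → total 462
Group 2: 566 * 0.977 = 553
Group 3: 1094 * 0.991 = 1084
Group 4: 1278 * 0.976 = 1247
Group 5: 1308 * 0.959 = 1254
Group 6: 1036 * 0.971 + 2507 * 0.63 = 1006 + 1579 = 2585
Population now: 0–9=462, 10–19=553, 20–29=1084, 30–39=1247, 40–49=1254, 50+=2585
Period 3.
Births: 1084 * 0.212 = 230  |  1254 * 0.184 = 231 → total 461
Group 2: 462 * 0.977 = 451
Group 3: 553 * 0.991 = 548
Group 4: 1084 * 0.976 = 1058
Group 5: 1247 * 0.959 = 1196
Group 6: 1254 * 0.971 + 2585 * 0.63 = 1218 + 1629 = 2847
Population now: 0–9=461, 10–19=451, 20–29=548, 30–39=1058, 40–49=1196, 50+=2847
Total after period 3: 461 + 451 + 548 + 1058 + 1196 + 2847 = 6561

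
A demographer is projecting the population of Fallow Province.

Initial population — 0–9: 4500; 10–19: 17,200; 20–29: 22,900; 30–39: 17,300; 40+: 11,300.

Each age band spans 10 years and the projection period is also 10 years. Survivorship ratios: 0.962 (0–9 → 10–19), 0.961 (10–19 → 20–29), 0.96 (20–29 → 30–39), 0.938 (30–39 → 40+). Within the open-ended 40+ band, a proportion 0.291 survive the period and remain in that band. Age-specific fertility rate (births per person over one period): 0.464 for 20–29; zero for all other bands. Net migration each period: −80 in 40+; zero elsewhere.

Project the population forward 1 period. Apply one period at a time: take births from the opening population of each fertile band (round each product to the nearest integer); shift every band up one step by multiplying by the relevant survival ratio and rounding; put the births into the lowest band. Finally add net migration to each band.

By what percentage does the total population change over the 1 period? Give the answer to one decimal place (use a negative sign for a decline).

-0.4

(Groups numbered youngest = 1 to oldest = 5.)
— Period 1 —
Births: 22900 * 0.464 = 10626
Group 2: 4500 * 0.962 = 4329
Group 3: 17200 * 0.961 = 16529
Group 4: 22900 * 0.96 = 21984
Group 5: 17300 * 0.938 + 11300 * 0.291 = 16227 + 3288 = 19515
Net migration: Group 5 − 80 → 19435
Giving 10626 / 4329 / 16529 / 21984 / 19435.
Total: 73200 → 72903; change = -297; percentage change = -0.4%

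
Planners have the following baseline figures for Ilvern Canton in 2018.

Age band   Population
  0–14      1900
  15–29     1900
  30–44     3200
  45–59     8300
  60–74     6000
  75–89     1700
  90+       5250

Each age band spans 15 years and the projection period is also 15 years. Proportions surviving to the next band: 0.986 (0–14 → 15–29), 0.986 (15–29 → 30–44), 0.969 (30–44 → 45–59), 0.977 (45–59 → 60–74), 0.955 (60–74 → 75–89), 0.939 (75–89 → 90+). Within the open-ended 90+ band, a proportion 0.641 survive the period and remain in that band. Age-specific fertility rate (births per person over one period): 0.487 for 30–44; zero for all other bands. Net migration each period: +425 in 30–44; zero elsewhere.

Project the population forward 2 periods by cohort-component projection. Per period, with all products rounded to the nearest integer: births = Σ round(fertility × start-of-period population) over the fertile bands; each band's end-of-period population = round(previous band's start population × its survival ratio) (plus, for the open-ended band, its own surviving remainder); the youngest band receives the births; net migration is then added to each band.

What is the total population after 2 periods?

— Period 1 —
Births: 3200 × 0.487 = 1558
15–29: 1900 × 0.986 = 1873
30–44: 1900 × 0.986 = 1873
45–59: 3200 × 0.969 = 3101
60–74: 8300 × 0.977 = 8109
75–89: 6000 × 0.955 = 5730
90+: 1700 × 0.939 + 5250 × 0.641 = 1596 + 3365 = 4961
Net migration: 30–44 + 425 → 2298
Population now: 0–14=1558, 15–29=1873, 30–44=2298, 45–59=3101, 60–74=8109, 75–89=5730, 90+=4961
— Period 2 —
Births: 2298 × 0.487 = 1119
15–29: 1558 × 0.986 = 1536
30–44: 1873 × 0.986 = 1847
45–59: 2298 × 0.969 = 2227
60–74: 3101 × 0.977 = 3030
75–89: 8109 × 0.955 = 7744
90+: 5730 × 0.939 + 4961 × 0.641 = 5380 + 3180 = 8560
Net migration: 30–44 + 425 → 2272
Population now: 0–14=1119, 15–29=1536, 30–44=2272, 45–59=2227, 60–74=3030, 75–89=7744, 90+=8560
Total after period 2: 1119 + 1536 + 2272 + 2227 + 3030 + 7744 + 8560 = 26488

26488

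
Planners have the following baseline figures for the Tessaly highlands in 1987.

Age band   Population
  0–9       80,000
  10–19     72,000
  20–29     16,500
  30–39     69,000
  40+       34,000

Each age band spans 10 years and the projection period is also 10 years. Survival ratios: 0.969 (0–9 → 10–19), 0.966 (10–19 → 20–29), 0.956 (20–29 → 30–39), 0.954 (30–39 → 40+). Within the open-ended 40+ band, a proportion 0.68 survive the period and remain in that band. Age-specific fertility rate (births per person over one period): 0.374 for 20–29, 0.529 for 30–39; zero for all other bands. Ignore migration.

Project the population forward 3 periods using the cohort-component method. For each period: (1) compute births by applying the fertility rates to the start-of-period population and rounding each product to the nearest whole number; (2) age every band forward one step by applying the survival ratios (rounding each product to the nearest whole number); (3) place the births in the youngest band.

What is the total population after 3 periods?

322798

Period 1.
Births: 16500 × 0.374 = 6171  |  69000 × 0.529 = 36501 ⇒ total 42672
10–19: 80000 × 0.969 = 77520
20–29: 72000 × 0.966 = 69552
30–39: 16500 × 0.956 = 15774
40+: 69000 × 0.954 + 34000 × 0.68 = 65826 + 23120 = 88946
Population now: 0–9=42672, 10–19=77520, 20–29=69552, 30–39=15774, 40+=88946
Period 2.
Births: 69552 × 0.374 = 26012  |  15774 × 0.529 = 8344 ⇒ total 34356
10–19: 42672 × 0.969 = 41349
20–29: 77520 × 0.966 = 74884
30–39: 69552 × 0.956 = 66492
40+: 15774 × 0.954 + 88946 × 0.68 = 15048 + 60483 = 75531
Population now: 0–9=34356, 10–19=41349, 20–29=74884, 30–39=66492, 40+=75531
Period 3.
Births: 74884 × 0.374 = 28007  |  66492 × 0.529 = 35174 ⇒ total 63181
10–19: 34356 × 0.969 = 33291
20–29: 41349 × 0.966 = 39943
30–39: 74884 × 0.956 = 71589
40+: 66492 × 0.954 + 75531 × 0.68 = 63433 + 51361 = 114794
Population now: 0–9=63181, 10–19=33291, 20–29=39943, 30–39=71589, 40+=114794
Total after period 3: 63181 + 33291 + 39943 + 71589 + 114794 = 322798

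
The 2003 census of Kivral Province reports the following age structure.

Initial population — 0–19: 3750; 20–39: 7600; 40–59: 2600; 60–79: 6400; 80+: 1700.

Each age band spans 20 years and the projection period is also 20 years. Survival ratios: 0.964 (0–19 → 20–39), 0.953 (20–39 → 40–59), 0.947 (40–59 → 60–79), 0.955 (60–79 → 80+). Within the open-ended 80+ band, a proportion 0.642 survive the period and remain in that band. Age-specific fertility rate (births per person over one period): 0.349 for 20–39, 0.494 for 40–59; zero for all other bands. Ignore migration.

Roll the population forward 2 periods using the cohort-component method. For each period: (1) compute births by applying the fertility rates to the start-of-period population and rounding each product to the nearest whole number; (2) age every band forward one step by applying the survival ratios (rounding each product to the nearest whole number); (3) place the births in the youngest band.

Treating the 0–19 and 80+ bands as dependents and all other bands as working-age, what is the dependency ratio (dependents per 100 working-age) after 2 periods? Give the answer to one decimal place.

— Period 1 —
Births: 7600 × 0.349 = 2652 ; 2600 × 0.494 = 1284 → total 3936
20–39: 3750 × 0.964 = 3615
40–59: 7600 × 0.953 = 7243
60–79: 2600 × 0.947 = 2462
80+: 6400 × 0.955 + 1700 × 0.642 = 6112 + 1091 = 7203
End of period: [3936, 3615, 7243, 2462, 7203]
— Period 2 —
Births: 3615 × 0.349 = 1262 ; 7243 × 0.494 = 3578 → total 4840
20–39: 3936 × 0.964 = 3794
40–59: 3615 × 0.953 = 3445
60–79: 7243 × 0.947 = 6859
80+: 2462 × 0.955 + 7203 × 0.642 = 2351 + 4624 = 6975
End of period: [4840, 3794, 3445, 6859, 6975]
Dependents (band 0–19 + band 80+) = 4840 + 6975 = 11815; working-age = 14098; ratio = 11815/14098 × 100 = 83.8

83.8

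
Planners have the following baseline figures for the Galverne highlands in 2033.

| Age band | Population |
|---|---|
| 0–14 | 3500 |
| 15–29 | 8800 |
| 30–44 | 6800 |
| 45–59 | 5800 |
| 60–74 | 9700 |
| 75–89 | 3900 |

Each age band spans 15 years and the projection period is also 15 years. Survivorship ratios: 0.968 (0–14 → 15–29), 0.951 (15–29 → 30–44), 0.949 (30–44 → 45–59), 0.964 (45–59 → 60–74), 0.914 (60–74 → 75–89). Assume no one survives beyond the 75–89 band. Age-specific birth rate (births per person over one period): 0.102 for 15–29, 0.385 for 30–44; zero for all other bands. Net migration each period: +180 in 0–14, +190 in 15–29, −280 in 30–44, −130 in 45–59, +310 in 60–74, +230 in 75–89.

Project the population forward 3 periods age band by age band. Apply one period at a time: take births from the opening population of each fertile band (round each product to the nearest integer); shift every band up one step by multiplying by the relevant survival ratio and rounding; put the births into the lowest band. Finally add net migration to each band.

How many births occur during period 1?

3516

After projecting period 1:
Births: 8800 × 0.102 = 898, 6800 × 0.385 = 2618 — total 3516
15–29: 3500 × 0.968 = 3388
30–44: 8800 × 0.951 = 8369
45–59: 6800 × 0.949 = 6453
60–74: 5800 × 0.964 = 5591
75–89: 9700 × 0.914 = 8866
Net migration: 0–14 + 180 → 3696; 15–29 + 190 → 3578; 30–44 − 280 → 8089; 45–59 − 130 → 6323; 60–74 + 310 → 5901; 75–89 + 230 → 9096
Giving 3696 / 3578 / 8089 / 6323 / 5901 / 9096.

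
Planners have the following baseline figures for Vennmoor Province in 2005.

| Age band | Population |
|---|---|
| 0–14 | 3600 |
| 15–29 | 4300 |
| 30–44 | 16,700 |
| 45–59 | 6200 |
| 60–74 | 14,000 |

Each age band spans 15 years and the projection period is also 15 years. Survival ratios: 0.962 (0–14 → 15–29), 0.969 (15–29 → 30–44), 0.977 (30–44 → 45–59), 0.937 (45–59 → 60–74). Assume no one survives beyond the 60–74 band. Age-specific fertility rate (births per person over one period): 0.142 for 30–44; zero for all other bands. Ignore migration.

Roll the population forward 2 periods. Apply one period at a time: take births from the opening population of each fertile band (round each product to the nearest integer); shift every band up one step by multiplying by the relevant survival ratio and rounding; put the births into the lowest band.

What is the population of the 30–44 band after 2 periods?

Call the bands 1 to 5, youngest first.
After projecting period 1:
Births: 16700 × 0.142 = 2371
Band 2: 3600 × 0.962 = 3463
Band 3: 4300 × 0.969 = 4167
Band 4: 16700 × 0.977 = 16316
Band 5: 6200 × 0.937 = 5809
End of period: [2371, 3463, 4167, 16316, 5809]
After projecting period 2:
Births: 4167 × 0.142 = 592
Band 2: 2371 × 0.962 = 2281
Band 3: 3463 × 0.969 = 3356
Band 4: 4167 × 0.977 = 4071
Band 5: 16316 × 0.937 = 15288
End of period: [592, 2281, 3356, 4071, 15288]

3356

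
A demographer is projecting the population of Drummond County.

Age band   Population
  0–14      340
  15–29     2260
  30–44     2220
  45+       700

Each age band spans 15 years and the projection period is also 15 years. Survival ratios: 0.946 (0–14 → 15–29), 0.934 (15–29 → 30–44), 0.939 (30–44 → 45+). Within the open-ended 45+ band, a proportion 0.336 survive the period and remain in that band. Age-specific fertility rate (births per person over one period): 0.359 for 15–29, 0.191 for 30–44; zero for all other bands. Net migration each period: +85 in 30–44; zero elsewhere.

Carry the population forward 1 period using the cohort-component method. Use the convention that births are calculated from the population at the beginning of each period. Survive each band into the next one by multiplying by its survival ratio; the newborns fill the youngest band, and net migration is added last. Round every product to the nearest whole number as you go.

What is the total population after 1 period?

6073

Period 1.
Births: 2260 * 0.359 = 811, 2220 * 0.191 = 424 → total 1235
15–29: 340 * 0.946 = 322
30–44: 2260 * 0.934 = 2111
45+: 2220 * 0.939 + 700 * 0.336 = 2085 + 235 = 2320
Net migration: 30–44 + 85 → 2196
Population now: 0–14=1235, 15–29=322, 30–44=2196, 45+=2320
Total after period 1: 1235 + 322 + 2196 + 2320 = 6073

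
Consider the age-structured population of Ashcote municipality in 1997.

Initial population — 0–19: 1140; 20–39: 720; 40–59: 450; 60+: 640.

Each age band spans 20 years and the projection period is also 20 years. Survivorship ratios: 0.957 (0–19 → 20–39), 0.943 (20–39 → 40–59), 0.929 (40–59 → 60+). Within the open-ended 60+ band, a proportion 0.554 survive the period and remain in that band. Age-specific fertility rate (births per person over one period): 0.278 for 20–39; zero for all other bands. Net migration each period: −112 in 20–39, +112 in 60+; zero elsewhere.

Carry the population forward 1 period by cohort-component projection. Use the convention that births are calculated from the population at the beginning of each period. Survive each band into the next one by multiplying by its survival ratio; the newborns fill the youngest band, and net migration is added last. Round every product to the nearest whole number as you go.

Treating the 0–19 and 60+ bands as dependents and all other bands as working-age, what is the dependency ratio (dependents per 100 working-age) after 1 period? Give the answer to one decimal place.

65.4

(Groups numbered youngest = 1 to oldest = 4.)
After projecting period 1:
Births: 720 × 0.278 = 200
Group 2: 1140 × 0.957 = 1091
Group 3: 720 × 0.943 = 679
Group 4: 450 × 0.929 + 640 × 0.554 = 418 + 355 = 773
Net migration: Group 2 − 112 → 979; Group 4 + 112 → 885
Population now: 0–19=200, 20–39=979, 40–59=679, 60+=885
Dependents (band 0–19 + band 60+) = 200 + 885 = 1085; working-age = 1658; ratio = 1085/1658 × 100 = 65.4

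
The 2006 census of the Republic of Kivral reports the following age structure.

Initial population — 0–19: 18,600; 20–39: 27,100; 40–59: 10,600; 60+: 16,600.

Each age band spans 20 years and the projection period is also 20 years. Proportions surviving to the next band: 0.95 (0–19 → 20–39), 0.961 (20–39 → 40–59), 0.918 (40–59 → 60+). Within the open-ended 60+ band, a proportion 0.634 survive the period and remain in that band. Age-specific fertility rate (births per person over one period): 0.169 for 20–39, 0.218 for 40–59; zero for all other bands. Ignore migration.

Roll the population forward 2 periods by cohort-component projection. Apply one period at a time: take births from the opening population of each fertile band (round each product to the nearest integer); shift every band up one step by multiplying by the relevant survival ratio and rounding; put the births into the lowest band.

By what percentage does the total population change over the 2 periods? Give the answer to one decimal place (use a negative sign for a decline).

After projecting period 1:
Births: 27100 × 0.169 = 4580, 10600 × 0.218 = 2311 → total 6891
20–39: 18600 × 0.95 = 17670
40–59: 27100 × 0.961 = 26043
60+: 10600 × 0.918 + 16600 × 0.634 = 9731 + 10524 = 20255
→ [6891, 17670, 26043, 20255]
After projecting period 2:
Births: 17670 × 0.169 = 2986, 26043 × 0.218 = 5677 → total 8663
20–39: 6891 × 0.95 = 6546
40–59: 17670 × 0.961 = 16981
60+: 26043 × 0.918 + 20255 × 0.634 = 23907 + 12842 = 36749
→ [8663, 6546, 16981, 36749]
Total: 72900 → 68939; change = -3961; percentage change = -5.4%

-5.4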